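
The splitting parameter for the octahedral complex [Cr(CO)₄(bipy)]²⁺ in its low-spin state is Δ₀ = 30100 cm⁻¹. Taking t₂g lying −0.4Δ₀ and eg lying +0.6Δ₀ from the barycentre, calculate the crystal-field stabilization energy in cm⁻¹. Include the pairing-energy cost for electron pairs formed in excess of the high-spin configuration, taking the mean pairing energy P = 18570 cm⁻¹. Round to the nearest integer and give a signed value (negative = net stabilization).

-29590

Ligand charges: 4×(+0) from CO and 1×(+0) from bipy sum to +0; with overall charge +2, Cr is +2.
Group 6 minus oxidation state +2 gives a d⁴ configuration for Cr²⁺.
Configuration: t₂g⁴ eg⁰.
Orbital CFSE = 4(-0.4) + 0(0.6) = -1.6Δ₀ = -1.6 × 30100 = -48160 cm⁻¹.
Pairing penalty: 1 pair vs 0 in the high-spin reference → 1 extra × P = 18570 cm⁻¹.
Combining: -48160 + 18570 = -29590 cm⁻¹.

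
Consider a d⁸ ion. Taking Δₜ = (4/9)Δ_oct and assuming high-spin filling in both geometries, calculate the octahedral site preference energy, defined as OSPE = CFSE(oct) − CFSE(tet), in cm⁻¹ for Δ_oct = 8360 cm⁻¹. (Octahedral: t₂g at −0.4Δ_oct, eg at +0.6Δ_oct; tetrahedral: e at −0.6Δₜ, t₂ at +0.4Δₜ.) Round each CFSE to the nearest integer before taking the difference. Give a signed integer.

-7060

Octahedral (high-spin): t2g^6 e_g^2, CFSE = 6(−0.4) + 2(+0.6) = -1.2Δ_oct = -1.2 × 8360 = -10032 cm⁻¹.
Tetrahedral: e^4 t2^4, CFSE = 4(−0.6) + 4(+0.4) = -0.8Δₜ = -0.8 × (4/9) × 8360 = -2972 cm⁻¹.
OSPE = CFSE(oct) − CFSE(tet) = -10032 − (-2972) = -7060 cm⁻¹.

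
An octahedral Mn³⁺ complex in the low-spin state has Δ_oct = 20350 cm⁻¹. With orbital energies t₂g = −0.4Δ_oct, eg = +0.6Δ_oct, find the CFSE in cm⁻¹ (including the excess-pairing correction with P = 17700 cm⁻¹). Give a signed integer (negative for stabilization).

Mn sits in group 7; removing 3 electrons leaves Mn³⁺ with 7 − 3 = 4 d electrons.
Configuration: t₂g⁴ eg⁰.
Orbital CFSE = 4(-0.4) + 0(0.6) = -1.6Δ_oct = -1.6 × 20350 = -32560 cm⁻¹.
Relative to high-spin t₂g³ eg¹ (0 paired), the low-spin configuration has 1 additional pair, contributing +1 × 17700 = +17700 cm⁻¹.
Net CFSE = -32560 + 17700 = -14860 cm⁻¹.

-14860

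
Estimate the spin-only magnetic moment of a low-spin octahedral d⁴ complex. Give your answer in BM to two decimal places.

Configuration: t2g^4 e_g^0 → 2 unpaired electrons.
μ(spin-only) = √[2(2+2)] = √8 ≈ 2.83 BM.

2.83 BM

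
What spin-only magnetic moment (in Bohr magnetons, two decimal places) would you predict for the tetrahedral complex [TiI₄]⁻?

Each I⁻ contributes -1; 4 × (-1) = -4. With overall charge -1, Ti is in the +3 oxidation state.
Ti sits in group 4; removing 3 electrons leaves Ti³⁺ with 4 − 3 = 1 d electrons.
Tetrahedral splitting is small, so the complex is high-spin.
Configuration: e¹ t₂⁰ → 1 unpaired electron.
μ(spin-only) = √[1(1+2)] = √3 ≈ 1.73 Bohr magnetons.

1.73 Bohr magnetons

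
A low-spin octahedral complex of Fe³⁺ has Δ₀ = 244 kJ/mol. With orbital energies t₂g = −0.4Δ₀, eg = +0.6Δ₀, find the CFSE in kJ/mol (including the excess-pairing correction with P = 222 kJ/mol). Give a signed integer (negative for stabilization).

-44

Group 8 minus oxidation state +3 gives a d⁵ configuration for Fe³⁺.
Configuration: t₂g⁵ eg⁰.
CFSE(orbital) = 5×(-0.4Δ₀) + 0×(0.6Δ₀) = -2.0Δ₀; with Δ₀ = 244 kJ/mol that is -488 kJ/mol.
Pairing penalty: 2 pairs vs 0 in the high-spin reference → 2 extra × P = 444 kJ/mol.
Overall CFSE = -488 + 444 = -44 kJ/mol.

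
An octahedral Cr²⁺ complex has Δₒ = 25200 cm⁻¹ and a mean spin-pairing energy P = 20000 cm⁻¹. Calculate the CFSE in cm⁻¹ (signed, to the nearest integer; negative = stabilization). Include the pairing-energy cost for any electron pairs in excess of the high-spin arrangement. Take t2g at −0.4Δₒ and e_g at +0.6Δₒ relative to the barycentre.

Group 6 minus oxidation state +2 gives a d⁴ configuration for Cr²⁺.
With Δₒ > P the complex is low-spin.
Filling d⁴ accordingly: t2g^4 e_g^0.
Orbital CFSE = -1.6Δₒ = -1.6 × 25200 = -40320 cm⁻¹.
Excess pairs vs high-spin: 1 − 0 = 1; pairing cost = +20000 cm⁻¹.
Net CFSE = -40320 + 20000 = -20320 cm⁻¹.

-20320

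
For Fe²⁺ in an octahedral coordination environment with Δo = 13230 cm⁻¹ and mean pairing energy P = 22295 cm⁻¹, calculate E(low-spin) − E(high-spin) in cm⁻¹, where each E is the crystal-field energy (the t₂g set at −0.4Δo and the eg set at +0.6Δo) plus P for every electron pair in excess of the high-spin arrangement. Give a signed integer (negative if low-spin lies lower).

Group 8 minus oxidation state +2 gives a d⁶ configuration for Fe²⁺.
In the high-spin limit (t₂g⁴ eg²) the orbital term is -0.4Δo = -5292 cm⁻¹, with no excess pairing.
Low-spin t₂g⁶ eg⁰ gives -2.4Δo = -31752 cm⁻¹, but forming 2 extra pairs costs 2P = 44590 cm⁻¹, so E(LS) = -31752 + 44590 = 12838 cm⁻¹.
E(LS) − E(HS) = 12838 − (-5292) = 18130 cm⁻¹.

18130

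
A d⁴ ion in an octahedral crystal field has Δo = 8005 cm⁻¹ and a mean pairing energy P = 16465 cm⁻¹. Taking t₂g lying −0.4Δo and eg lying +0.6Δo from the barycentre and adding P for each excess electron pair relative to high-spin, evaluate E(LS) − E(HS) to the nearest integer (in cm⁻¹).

8460

High-spin d⁴ fills as t₂g³ eg¹ with CFSE 3(−0.4) + 1(+0.6) = -0.6Δo = -4803 cm⁻¹.
Low-spin t₂g⁴ eg⁰ gives -1.6Δo = -12808 cm⁻¹, but forming 1 extra pair costs 1P = 16465 cm⁻¹, so E(LS) = -12808 + 16465 = 3657 cm⁻¹.
The difference is 3657 − (-4803) = 8460 cm⁻¹, so high-spin lies lower.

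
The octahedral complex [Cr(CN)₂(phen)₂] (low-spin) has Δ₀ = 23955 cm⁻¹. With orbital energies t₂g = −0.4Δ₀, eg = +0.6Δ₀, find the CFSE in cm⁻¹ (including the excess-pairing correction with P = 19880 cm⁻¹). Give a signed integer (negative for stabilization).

-18448

Ligand charges: 2×(-1) from CN⁻ and 2×(+0) from phen sum to -2; with overall charge +0, Cr is +2.
Group 6 minus oxidation state +2 gives a d⁴ configuration for Cr²⁺.
Electron filling gives t₂g⁴ eg⁰.
CFSE(orbital) = 4×(-0.4Δ₀) + 0×(0.6Δ₀) = -1.6Δ₀; with Δ₀ = 23955 cm⁻¹ that is -38328 cm⁻¹.
High-spin d⁴ would be t₂g³ eg¹ with 0 pairs; low-spin has 1, so 1 excess pair costs +1P = +19880 cm⁻¹.
Net CFSE = -38328 + 19880 = -18448 cm⁻¹.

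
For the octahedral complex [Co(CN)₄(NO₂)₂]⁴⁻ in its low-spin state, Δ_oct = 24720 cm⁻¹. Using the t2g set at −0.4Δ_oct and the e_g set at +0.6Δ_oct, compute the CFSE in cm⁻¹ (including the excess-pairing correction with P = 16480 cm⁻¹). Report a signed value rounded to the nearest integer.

Ligand charges: 4×(-1) from CN⁻ and 2×(-1) from NO₂⁻ sum to -6; with overall charge -4, Co is +2.
Co²⁺: group 9, so d-count = 9 − 2 = 7.
The d⁷ electrons fill as t2g^6 e_g^1.
Orbital CFSE = 6(-0.4) + 1(0.6) = -1.8Δ_oct = -1.8 × 24720 = -44496 cm⁻¹.
High-spin d⁷ would be t2g^5 e_g^2 with 2 pairs; low-spin has 3, so 1 excess pair costs +1P = +16480 cm⁻¹.
Overall CFSE = -44496 + 16480 = -28016 cm⁻¹.

-28016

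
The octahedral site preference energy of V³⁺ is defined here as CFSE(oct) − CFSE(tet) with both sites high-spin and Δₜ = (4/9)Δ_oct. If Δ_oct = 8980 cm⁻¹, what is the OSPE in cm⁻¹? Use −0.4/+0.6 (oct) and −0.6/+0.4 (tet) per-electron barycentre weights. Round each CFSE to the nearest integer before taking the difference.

V is in group 5, so V³⁺ is d² (5 − 3 = 2).
In an octahedral site d² (HS) is t2g^2 e_g^0, giving CFSE(oct) = -0.8Δ_oct = -7184 cm⁻¹.
Tetrahedral: e^2 t2^0, CFSE = 2(−0.6) + 0(+0.4) = -1.2Δₜ = -1.2 × (4/9) × 8980 = -4789 cm⁻¹.
OSPE = -7184 − (-4789) = -2395 cm⁻¹.

-2395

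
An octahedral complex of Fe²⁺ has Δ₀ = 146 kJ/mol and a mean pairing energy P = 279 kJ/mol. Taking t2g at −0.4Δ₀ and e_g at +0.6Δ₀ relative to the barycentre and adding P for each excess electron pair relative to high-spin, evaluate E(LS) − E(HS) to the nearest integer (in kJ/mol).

266

Group 8 minus oxidation state +2 gives a d⁶ configuration for Fe²⁺.
In the high-spin limit (t2g^4 e_g^2) the orbital term is -0.4Δ₀ = -58 kJ/mol, with no excess pairing.
Low-spin: t2g^6 e_g^0, orbital CFSE = -2.4Δ₀ = -350 kJ/mol; plus 2 excess pairs × P = +558 kJ/mol; total 208 kJ/mol.
The difference is 208 − (-58) = 266 kJ/mol, so high-spin lies lower.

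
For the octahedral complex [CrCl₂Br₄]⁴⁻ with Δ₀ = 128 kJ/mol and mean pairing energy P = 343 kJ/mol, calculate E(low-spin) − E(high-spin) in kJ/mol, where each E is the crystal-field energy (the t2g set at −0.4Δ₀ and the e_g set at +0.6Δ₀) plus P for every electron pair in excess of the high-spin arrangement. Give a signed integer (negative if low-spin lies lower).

215

Ligand charges: 2×(-1) from Cl⁻ and 4×(-1) from Br⁻ sum to -6; with overall charge -4, Cr is +2.
Cr²⁺: group 6, so d-count = 6 − 2 = 4.
In the high-spin limit (t2g^3 e_g^1) the orbital term is -0.6Δ₀ = -77 kJ/mol, with no excess pairing.
Low-spin t2g^4 e_g^0 gives -1.6Δ₀ = -205 kJ/mol, but forming 1 extra pair costs 1P = 343 kJ/mol, so E(LS) = -205 + 343 = 138 kJ/mol.
The difference is 138 − (-77) = 215 kJ/mol, so high-spin lies lower.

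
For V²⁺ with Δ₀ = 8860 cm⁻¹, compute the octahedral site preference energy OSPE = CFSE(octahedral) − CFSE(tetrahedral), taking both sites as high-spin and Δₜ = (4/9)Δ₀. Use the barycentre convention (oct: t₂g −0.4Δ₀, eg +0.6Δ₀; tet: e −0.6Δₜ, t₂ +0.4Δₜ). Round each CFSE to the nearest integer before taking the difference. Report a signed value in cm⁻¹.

V²⁺: group 5, so d-count = 5 − 2 = 3.
Octahedral high-spin t₂g³ eg⁰: CFSE = -1.2 × 8860 = -10632 cm⁻¹.
In a tetrahedral site the filling is e² t₂¹: CFSE(tet) = -0.8Δₜ = -0.8 × (4/9)(8860) = -3150 cm⁻¹.
OSPE = -10632 − (-3150) = -7482 cm⁻¹.

-7482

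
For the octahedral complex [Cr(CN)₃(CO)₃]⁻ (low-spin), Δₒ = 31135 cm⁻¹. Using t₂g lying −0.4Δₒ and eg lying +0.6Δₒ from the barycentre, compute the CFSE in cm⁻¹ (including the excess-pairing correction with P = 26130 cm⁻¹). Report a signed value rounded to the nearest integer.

Ligand charges: 3×(-1) from CN⁻ and 3×(+0) from CO sum to -3; with overall charge -1, Cr is +2.
Cr is in group 6, so Cr²⁺ is d⁴ (6 − 2 = 4).
Configuration: t₂g⁴ eg⁰.
CFSE(orbital) = 4×(-0.4Δₒ) + 0×(0.6Δₒ) = -1.6Δₒ; with Δₒ = 31135 cm⁻¹ that is -49816 cm⁻¹.
Pairing penalty: 1 pair vs 0 in the high-spin reference → 1 extra × P = 26130 cm⁻¹.
Combining: -49816 + 26130 = -23686 cm⁻¹.

-23686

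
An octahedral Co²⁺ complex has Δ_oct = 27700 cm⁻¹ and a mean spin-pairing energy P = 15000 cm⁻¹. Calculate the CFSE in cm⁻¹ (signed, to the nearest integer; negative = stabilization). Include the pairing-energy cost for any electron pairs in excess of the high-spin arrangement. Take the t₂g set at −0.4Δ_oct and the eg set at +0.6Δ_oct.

Co sits in group 9; removing 2 electrons leaves Co²⁺ with 9 − 2 = 7 d electrons.
Since Δ_oct = 27700 cm⁻¹ > P = 15000 cm⁻¹, the complex adopts the low-spin configuration.
That gives t₂g⁶ eg¹.
Orbital CFSE = -1.8Δ_oct = -1.8 × 27700 = -49860 cm⁻¹.
Excess pairs vs high-spin: 3 − 2 = 1; pairing cost = +15000 cm⁻¹.
Net CFSE = -49860 + 15000 = -34860 cm⁻¹.

-34860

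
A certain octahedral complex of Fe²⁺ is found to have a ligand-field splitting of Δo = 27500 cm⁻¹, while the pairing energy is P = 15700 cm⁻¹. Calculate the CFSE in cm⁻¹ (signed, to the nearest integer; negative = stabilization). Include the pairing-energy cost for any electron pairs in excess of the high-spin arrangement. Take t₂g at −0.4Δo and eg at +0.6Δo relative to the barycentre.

Fe is in group 8, so Fe²⁺ is d⁶ (8 − 2 = 6).
Here Δo > P (27500 > 15700), so the low-spin state is favoured.
Configuration: t₂g⁶ eg⁰.
Orbital CFSE = -2.4Δo = -2.4 × 27500 = -66000 cm⁻¹.
Excess pairs vs high-spin: 3 − 1 = 2; pairing cost = +31400 cm⁻¹.
Net CFSE = -66000 + 31400 = -34600 cm⁻¹.

-34600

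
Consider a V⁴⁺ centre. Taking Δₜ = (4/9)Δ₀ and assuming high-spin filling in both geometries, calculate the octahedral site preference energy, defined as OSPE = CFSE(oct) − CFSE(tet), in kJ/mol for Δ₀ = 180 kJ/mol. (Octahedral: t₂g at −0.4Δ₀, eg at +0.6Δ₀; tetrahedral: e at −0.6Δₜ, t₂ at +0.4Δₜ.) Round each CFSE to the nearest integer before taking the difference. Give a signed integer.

Group 5 minus oxidation state +4 gives a d¹ configuration for V⁴⁺.
Octahedral (high-spin): t₂g¹ eg⁰, CFSE = 1(−0.4) + 0(+0.6) = -0.4Δ₀ = -0.4 × 180 = -72 kJ/mol.
Tetrahedral: e¹ t₂⁰, CFSE = 1(−0.6) + 0(+0.4) = -0.6Δₜ = -0.6 × (4/9) × 180 = -48 kJ/mol.
OSPE = -72 − (-48) = -24 kJ/mol.

-24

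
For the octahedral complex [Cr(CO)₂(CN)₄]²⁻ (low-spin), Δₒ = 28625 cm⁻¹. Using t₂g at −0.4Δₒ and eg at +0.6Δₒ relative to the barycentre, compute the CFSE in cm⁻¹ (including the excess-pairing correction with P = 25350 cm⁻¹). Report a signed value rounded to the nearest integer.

-20450

Ligand charges: 2×(+0) from CO and 4×(-1) from CN⁻ sum to -4; with overall charge -2, Cr is +2.
Cr²⁺: group 6, so d-count = 6 − 2 = 4.
Electron filling gives t₂g⁴ eg⁰.
The orbital stabilization is -1.6Δₒ = -1.6 × 28625 = -45800 cm⁻¹.
High-spin d⁴ would be t₂g³ eg¹ with 0 pairs; low-spin has 1, so 1 excess pair costs +1P = +25350 cm⁻¹.
Net CFSE = -45800 + 25350 = -20450 cm⁻¹.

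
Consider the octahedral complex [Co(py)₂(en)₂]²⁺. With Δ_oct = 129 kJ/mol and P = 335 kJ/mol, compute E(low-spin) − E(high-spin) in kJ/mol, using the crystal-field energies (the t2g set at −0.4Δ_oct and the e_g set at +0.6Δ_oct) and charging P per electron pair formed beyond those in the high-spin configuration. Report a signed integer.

Ligand charges: 2×(+0) from py and 2×(+0) from en sum to +0; with overall charge +2, Co is +2.
Co²⁺: group 9, so d-count = 9 − 2 = 7.
High-spin d⁷ fills as t2g^5 e_g^2 with CFSE 5(−0.4) + 2(+0.6) = -0.8Δ_oct = -103 kJ/mol.
For low-spin the configuration is t2g^6 e_g^1: orbital energy -1.8 × 129 = -232 kJ/mol, and 1 additional pair relative to high-spin adds 335 kJ/mol, giving 103 kJ/mol.
The difference is 103 − (-103) = 206 kJ/mol, so high-spin lies lower.

206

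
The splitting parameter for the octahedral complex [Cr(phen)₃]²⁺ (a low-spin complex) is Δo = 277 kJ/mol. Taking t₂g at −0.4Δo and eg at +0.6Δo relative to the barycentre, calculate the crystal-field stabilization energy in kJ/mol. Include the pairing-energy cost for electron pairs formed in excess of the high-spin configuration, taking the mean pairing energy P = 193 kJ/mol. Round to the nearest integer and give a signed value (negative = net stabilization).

phen is neutral, so the +2 overall charge sits on Cr: oxidation state +2.
Cr is in group 6, so Cr²⁺ is d⁴ (6 − 2 = 4).
The d⁴ electrons fill as t₂g⁴ eg⁰.
CFSE(orbital) = 4×(-0.4Δo) + 0×(0.6Δo) = -1.6Δo; with Δo = 277 kJ/mol that is -443 kJ/mol.
Relative to high-spin t₂g³ eg¹ (0 paired), the low-spin configuration has 1 additional pair, contributing +1 × 193 = +193 kJ/mol.
Combining: -443 + 193 = -250 kJ/mol.

-250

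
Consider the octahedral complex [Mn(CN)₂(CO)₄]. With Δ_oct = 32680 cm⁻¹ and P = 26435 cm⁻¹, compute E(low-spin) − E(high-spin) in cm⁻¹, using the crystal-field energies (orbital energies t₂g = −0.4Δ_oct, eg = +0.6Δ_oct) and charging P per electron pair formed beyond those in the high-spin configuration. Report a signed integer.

-12490

Ligand charges: 2×(-1) from CN⁻ and 4×(+0) from CO sum to -2; with overall charge +0, Mn is +2.
Mn sits in group 7; removing 2 electrons leaves Mn²⁺ with 7 − 2 = 5 d electrons.
In the high-spin limit (t₂g³ eg²) the orbital term is 0.0Δ_oct = 0 cm⁻¹, with no excess pairing.
Low-spin: t₂g⁵ eg⁰, orbital CFSE = -2.0Δ_oct = -65360 cm⁻¹; plus 2 excess pairs × P = +52870 cm⁻¹; total -12490 cm⁻¹.
Thus E(LS) − E(HS) = -12490 cm⁻¹.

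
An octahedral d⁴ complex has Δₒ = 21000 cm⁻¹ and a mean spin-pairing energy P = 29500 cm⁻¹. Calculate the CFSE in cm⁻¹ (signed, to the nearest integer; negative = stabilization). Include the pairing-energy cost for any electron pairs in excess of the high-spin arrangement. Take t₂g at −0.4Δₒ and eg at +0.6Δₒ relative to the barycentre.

Since Δₒ = 21000 cm⁻¹ < P = 29500 cm⁻¹, the complex adopts the high-spin configuration.
Filling d⁴ accordingly: t₂g³ eg¹.
Orbital CFSE = -0.6Δₒ = -0.6 × 21000 = -12600 cm⁻¹.
High-spin has no excess pairs, so no pairing correction applies.

-12600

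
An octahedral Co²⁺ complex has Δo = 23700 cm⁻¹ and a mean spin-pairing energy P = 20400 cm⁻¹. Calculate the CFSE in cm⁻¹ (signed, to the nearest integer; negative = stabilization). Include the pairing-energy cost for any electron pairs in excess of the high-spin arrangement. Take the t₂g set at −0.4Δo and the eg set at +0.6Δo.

-22260

Co²⁺: group 9, so d-count = 9 − 2 = 7.
Since Δo = 23700 cm⁻¹ > P = 20400 cm⁻¹, the complex adopts the low-spin configuration.
That gives t₂g⁶ eg¹.
Orbital CFSE = -1.8Δo = -1.8 × 23700 = -42660 cm⁻¹.
Excess pairs vs high-spin: 3 − 2 = 1; pairing cost = +20400 cm⁻¹.
Net CFSE = -42660 + 20400 = -22260 cm⁻¹.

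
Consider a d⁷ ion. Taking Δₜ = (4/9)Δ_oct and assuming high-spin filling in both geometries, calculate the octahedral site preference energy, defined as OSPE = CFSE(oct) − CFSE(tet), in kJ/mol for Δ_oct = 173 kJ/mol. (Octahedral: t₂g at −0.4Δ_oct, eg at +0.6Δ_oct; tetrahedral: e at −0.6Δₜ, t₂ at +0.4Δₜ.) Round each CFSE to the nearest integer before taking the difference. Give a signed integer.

Octahedral (high-spin): t2g^5 e_g^2, CFSE = 5(−0.4) + 2(+0.6) = -0.8Δ_oct = -0.8 × 173 = -138 kJ/mol.
Tetrahedral: e^4 t2^3, CFSE = 4(−0.6) + 3(+0.4) = -1.2Δₜ = -1.2 × (4/9) × 173 = -92 kJ/mol.
Subtracting, OSPE = -138 − (-92) = -46 kJ/mol.

-46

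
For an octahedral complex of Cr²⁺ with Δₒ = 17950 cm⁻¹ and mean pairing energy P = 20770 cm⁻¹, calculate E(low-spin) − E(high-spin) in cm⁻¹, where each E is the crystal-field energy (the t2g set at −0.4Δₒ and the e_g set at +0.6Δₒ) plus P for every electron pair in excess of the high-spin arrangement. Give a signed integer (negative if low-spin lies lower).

Cr is in group 6, so Cr²⁺ is d⁴ (6 − 2 = 4).
High-spin d⁴ fills as t2g^3 e_g^1 with CFSE 3(−0.4) + 1(+0.6) = -0.6Δₒ = -10770 cm⁻¹.
Low-spin t2g^4 e_g^0 gives -1.6Δₒ = -28720 cm⁻¹, but forming 1 extra pair costs 1P = 20770 cm⁻¹, so E(LS) = -28720 + 20770 = -7950 cm⁻¹.
The difference is -7950 − (-10770) = 2820 cm⁻¹, so high-spin lies lower.

2820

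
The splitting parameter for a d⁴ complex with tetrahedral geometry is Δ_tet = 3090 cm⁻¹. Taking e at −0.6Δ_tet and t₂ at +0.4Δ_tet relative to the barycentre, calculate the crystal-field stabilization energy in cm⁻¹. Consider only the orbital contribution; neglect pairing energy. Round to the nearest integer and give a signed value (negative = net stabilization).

Tetrahedral splitting is small, so the complex is high-spin.
Electron filling gives e² t₂².
Orbital CFSE = 2(-0.6) + 2(0.4) = -0.4Δ_tet = -0.4 × 3090 = -1236 cm⁻¹.

-1236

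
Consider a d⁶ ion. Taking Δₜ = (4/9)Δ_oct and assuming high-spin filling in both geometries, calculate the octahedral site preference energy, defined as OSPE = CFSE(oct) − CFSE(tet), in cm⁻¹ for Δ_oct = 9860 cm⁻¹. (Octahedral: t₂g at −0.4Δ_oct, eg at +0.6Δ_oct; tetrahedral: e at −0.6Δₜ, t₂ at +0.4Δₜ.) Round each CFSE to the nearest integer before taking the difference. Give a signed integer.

Octahedral (high-spin): t₂g⁴ eg², CFSE = 4(−0.4) + 2(+0.6) = -0.4Δ_oct = -0.4 × 9860 = -3944 cm⁻¹.
Tetrahedral e³ t₂³ gives -0.6Δₜ = -0.6 × (4/9) × 9860 = -2629 cm⁻¹.
OSPE = -3944 − (-2629) = -1315 cm⁻¹.

-1315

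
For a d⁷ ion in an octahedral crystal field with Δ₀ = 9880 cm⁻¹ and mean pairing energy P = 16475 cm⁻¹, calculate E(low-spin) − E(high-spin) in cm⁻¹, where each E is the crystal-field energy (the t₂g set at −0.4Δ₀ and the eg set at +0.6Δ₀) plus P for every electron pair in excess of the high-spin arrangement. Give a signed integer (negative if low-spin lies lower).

High-spin d⁷ fills as t₂g⁵ eg² with CFSE 5(−0.4) + 2(+0.6) = -0.8Δ₀ = -7904 cm⁻¹.
For low-spin the configuration is t₂g⁶ eg¹: orbital energy -1.8 × 9880 = -17784 cm⁻¹, and 1 additional pair relative to high-spin adds 16475 cm⁻¹, giving -1309 cm⁻¹.
E(LS) − E(HS) = -1309 − (-7904) = 6595 cm⁻¹.

6595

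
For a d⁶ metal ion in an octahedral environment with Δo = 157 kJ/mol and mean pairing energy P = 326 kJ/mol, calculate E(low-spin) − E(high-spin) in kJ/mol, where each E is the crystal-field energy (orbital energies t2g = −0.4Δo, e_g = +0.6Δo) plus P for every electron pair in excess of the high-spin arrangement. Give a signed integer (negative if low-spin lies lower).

338

High-spin d⁶ fills as t2g^4 e_g^2 with CFSE 4(−0.4) + 2(+0.6) = -0.4Δo = -63 kJ/mol.
Low-spin t2g^6 e_g^0 gives -2.4Δo = -377 kJ/mol, but forming 2 extra pairs costs 2P = 652 kJ/mol, so E(LS) = -377 + 652 = 275 kJ/mol.
E(LS) − E(HS) = 275 − (-63) = 338 kJ/mol.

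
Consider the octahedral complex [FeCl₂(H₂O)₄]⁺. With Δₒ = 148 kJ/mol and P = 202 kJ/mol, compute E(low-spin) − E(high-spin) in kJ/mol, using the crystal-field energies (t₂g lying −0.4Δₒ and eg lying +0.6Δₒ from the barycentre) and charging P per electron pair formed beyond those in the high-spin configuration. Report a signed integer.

108

Ligand charges: 2×(-1) from Cl⁻ and 4×(+0) from H₂O sum to -2; with overall charge +1, Fe is +3.
Fe³⁺: group 8, so d-count = 8 − 3 = 5.
High-spin: t₂g³ eg², CFSE = 0.0Δₒ = 0 kJ/mol.
Low-spin: t₂g⁵ eg⁰, orbital CFSE = -2.0Δₒ = -296 kJ/mol; plus 2 excess pairs × P = +404 kJ/mol; total 108 kJ/mol.
The difference is 108 − (0) = 108 kJ/mol, so high-spin lies lower.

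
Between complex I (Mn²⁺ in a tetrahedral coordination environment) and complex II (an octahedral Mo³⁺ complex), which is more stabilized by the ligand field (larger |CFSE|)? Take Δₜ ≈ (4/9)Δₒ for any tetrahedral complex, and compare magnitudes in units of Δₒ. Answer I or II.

I: Group 7 minus oxidation state +2 gives a d⁵ configuration for Mn²⁺; With tetrahedral geometry the complex is necessarily high-spin; e^2 t2^3, CFSE = 0.0Δₜ ≈ 0.00Δₒ.
II: Mo³⁺: group 6, so d-count = 6 − 3 = 3; t2g^3 e_g^0, CFSE = -1.2Δₒ.
So II has the larger |CFSE|.

II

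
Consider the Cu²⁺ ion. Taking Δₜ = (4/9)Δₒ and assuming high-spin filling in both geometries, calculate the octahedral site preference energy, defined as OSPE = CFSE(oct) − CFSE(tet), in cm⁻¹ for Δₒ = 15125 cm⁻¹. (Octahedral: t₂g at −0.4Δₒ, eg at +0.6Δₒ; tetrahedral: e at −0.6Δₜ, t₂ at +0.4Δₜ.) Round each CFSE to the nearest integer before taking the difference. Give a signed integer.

-6386

Cu²⁺: group 11, so d-count = 11 − 2 = 9.
Octahedral (high-spin): t2g^6 e_g^3, CFSE = 6(−0.4) + 3(+0.6) = -0.6Δₒ = -0.6 × 15125 = -9075 cm⁻¹.
Tetrahedral e^4 t2^5 gives -0.4Δₜ = -0.4 × (4/9) × 15125 = -2689 cm⁻¹.
OSPE = -9075 − (-2689) = -6386 cm⁻¹.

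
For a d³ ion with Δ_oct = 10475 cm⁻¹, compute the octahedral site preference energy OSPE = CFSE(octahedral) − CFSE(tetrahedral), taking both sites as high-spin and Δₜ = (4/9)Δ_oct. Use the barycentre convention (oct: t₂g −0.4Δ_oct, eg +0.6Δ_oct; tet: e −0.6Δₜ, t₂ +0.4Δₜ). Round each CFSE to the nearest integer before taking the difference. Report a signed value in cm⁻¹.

-8846

In an octahedral site d³ (HS) is t₂g³ eg⁰, giving CFSE(oct) = -1.2Δ_oct = -12570 cm⁻¹.
Tetrahedral e² t₂¹ gives -0.8Δₜ = -0.8 × (4/9) × 10475 = -3724 cm⁻¹.
OSPE = -12570 − (-3724) = -8846 cm⁻¹.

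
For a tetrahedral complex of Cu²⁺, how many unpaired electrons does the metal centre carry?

1

Cu is in group 11, so Cu²⁺ is d⁹ (11 − 2 = 9).
Tetrahedral fields are weak (Δₜ ≈ 4/9 Δₒ), so electrons fill high-spin.
Configuration: e⁴ t₂⁵, giving 1 unpaired electron.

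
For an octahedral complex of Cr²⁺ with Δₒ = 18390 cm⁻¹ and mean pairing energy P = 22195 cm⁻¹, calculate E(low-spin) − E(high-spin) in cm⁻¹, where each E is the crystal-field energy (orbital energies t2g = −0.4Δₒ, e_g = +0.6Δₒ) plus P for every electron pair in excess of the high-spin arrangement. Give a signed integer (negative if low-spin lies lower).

3805

Group 6 minus oxidation state +2 gives a d⁴ configuration for Cr²⁺.
High-spin d⁴ fills as t2g^3 e_g^1 with CFSE 3(−0.4) + 1(+0.6) = -0.6Δₒ = -11034 cm⁻¹.
Low-spin t2g^4 e_g^0 gives -1.6Δₒ = -29424 cm⁻¹, but forming 1 extra pair costs 1P = 22195 cm⁻¹, so E(LS) = -29424 + 22195 = -7229 cm⁻¹.
The difference is -7229 − (-11034) = 3805 cm⁻¹, so high-spin lies lower.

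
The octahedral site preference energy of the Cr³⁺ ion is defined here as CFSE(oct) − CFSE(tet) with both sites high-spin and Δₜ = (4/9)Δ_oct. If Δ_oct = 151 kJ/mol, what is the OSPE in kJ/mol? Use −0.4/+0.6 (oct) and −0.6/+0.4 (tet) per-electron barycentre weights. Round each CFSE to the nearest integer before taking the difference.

Group 6 minus oxidation state +3 gives a d³ configuration for Cr³⁺.
Octahedral (high-spin): t₂g³ eg⁰, CFSE = 3(−0.4) + 0(+0.6) = -1.2Δ_oct = -1.2 × 151 = -181 kJ/mol.
Tetrahedral e² t₂¹ gives -0.8Δₜ = -0.8 × (4/9) × 151 = -54 kJ/mol.
OSPE = -181 − (-54) = -127 kJ/mol.

-127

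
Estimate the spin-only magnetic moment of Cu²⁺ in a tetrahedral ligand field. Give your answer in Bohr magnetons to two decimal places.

Cu sits in group 11; removing 2 electrons leaves Cu²⁺ with 11 − 2 = 9 d electrons.
With tetrahedral geometry the complex is necessarily high-spin.
Configuration: e^4 t2^5 → 1 unpaired electron.
μ(spin-only) = √[1(1+2)] = √3 ≈ 1.73 Bohr magnetons.

1.73 Bohr magnetons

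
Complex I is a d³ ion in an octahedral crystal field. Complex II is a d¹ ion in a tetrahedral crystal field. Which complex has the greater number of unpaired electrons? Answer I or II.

I

I: t₂g³ eg⁰ → 3 unpaired.
II: With tetrahedral geometry the complex is necessarily high-spin; e^1 t2^0 → 1 unpaired.
So I has more unpaired electrons.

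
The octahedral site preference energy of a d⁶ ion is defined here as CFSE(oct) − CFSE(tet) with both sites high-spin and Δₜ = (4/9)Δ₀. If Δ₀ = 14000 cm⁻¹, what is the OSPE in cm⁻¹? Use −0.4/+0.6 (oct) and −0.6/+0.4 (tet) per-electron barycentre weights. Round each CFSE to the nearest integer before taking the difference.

-1867

In an octahedral site d⁶ (HS) is t2g^4 e_g^2, giving CFSE(oct) = -0.4Δ₀ = -5600 cm⁻¹.
In a tetrahedral site the filling is e^3 t2^3: CFSE(tet) = -0.6Δₜ = -0.6 × (4/9)(14000) = -3733 cm⁻¹.
OSPE = -5600 − (-3733) = -1867 cm⁻¹.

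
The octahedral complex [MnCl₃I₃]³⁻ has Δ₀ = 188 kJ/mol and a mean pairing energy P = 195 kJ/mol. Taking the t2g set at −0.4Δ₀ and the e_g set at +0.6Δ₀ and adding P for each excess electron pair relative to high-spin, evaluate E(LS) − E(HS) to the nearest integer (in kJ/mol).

7

Ligand charges: 3×(-1) from Cl⁻ and 3×(-1) from I⁻ sum to -6; with overall charge -3, Mn is +3.
Mn sits in group 7; removing 3 electrons leaves Mn³⁺ with 7 − 3 = 4 d electrons.
High-spin d⁴ fills as t2g^3 e_g^1 with CFSE 3(−0.4) + 1(+0.6) = -0.6Δ₀ = -113 kJ/mol.
Low-spin: t2g^4 e_g^0, orbital CFSE = -1.6Δ₀ = -301 kJ/mol; plus 1 excess pair × P = +195 kJ/mol; total -106 kJ/mol.
Thus E(LS) − E(HS) = 7 kJ/mol.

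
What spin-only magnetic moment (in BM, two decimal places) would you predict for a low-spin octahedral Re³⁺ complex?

Re is in group 7, so Re³⁺ is d⁴ (7 − 3 = 4).
Configuration: t2g^4 e_g^0 → 2 unpaired electrons.
μ(spin-only) = √[2(2+2)] = √8 ≈ 2.83 BM.

2.83 BM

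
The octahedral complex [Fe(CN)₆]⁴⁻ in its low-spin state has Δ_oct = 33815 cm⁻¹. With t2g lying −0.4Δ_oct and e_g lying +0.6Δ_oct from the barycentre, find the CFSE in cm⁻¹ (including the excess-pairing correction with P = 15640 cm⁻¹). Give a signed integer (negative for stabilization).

Each CN⁻ contributes -1; 6 × (-1) = -6. With overall charge -4, Fe is in the +2 oxidation state.
Fe sits in group 8; removing 2 electrons leaves Fe²⁺ with 8 − 2 = 6 d electrons.
The d⁶ electrons fill as t2g^6 e_g^0.
The orbital stabilization is -2.4Δ_oct = -2.4 × 33815 = -81156 cm⁻¹.
High-spin d⁶ would be t2g^4 e_g^2 with 1 pair; low-spin has 3, so 2 excess pairs cost +2P = +31280 cm⁻¹.
Net CFSE = -81156 + 31280 = -49876 cm⁻¹.

-49876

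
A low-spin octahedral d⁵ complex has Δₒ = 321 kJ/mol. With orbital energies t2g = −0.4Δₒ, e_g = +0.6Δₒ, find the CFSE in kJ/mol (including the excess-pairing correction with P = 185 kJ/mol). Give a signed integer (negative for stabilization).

-272

Electron filling gives t2g^5 e_g^0.
The orbital stabilization is -2.0Δₒ = -2.0 × 321 = -642 kJ/mol.
Relative to high-spin t2g^3 e_g^2 (0 paired), the low-spin configuration has 2 additional pairs, contributing +2 × 185 = +370 kJ/mol.
Net CFSE = -642 + 370 = -272 kJ/mol.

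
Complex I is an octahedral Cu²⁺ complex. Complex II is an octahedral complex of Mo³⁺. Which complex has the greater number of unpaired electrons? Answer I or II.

II

I: Cu sits in group 11; removing 2 electrons leaves Cu²⁺ with 11 − 2 = 9 d electrons; t2g^6 e_g^3 → 1 unpaired.
II: Mo sits in group 6; removing 3 electrons leaves Mo³⁺ with 6 − 3 = 3 d electrons; t₂g³ eg⁰ → 3 unpaired.
So II has more unpaired electrons.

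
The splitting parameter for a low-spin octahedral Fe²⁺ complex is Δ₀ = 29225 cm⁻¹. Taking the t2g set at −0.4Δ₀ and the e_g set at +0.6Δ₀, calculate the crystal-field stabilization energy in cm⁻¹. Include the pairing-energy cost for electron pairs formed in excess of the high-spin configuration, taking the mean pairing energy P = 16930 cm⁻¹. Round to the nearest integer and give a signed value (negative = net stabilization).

Fe is in group 8, so Fe²⁺ is d⁶ (8 − 2 = 6).
Electron filling gives t2g^6 e_g^0.
The orbital stabilization is -2.4Δ₀ = -2.4 × 29225 = -70140 cm⁻¹.
Pairing penalty: 3 pairs vs 1 in the high-spin reference → 2 extra × P = 33860 cm⁻¹.
Combining: -70140 + 33860 = -36280 cm⁻¹.

-36280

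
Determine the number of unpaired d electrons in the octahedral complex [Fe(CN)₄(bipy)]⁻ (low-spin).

Ligand charges: 4×(-1) from CN⁻ and 1×(+0) from bipy sum to -4; with overall charge -1, Fe is +3.
Fe³⁺: group 8, so d-count = 8 − 3 = 5.
Configuration: t2g^5 e_g^0, giving 1 unpaired electron.

1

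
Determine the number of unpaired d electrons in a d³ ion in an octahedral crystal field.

Configuration: t2g^3 e_g^0, giving 3 unpaired electrons.

3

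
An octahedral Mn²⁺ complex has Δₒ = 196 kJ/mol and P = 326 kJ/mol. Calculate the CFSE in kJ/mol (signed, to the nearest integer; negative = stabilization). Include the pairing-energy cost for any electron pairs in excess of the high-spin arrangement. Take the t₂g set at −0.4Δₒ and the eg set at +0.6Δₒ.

Mn²⁺: group 7, so d-count = 7 − 2 = 5.
Since Δₒ = 196 kJ/mol < P = 326 kJ/mol, the complex adopts the high-spin configuration.
Configuration: t₂g³ eg².
Orbital CFSE = 0.0Δₒ = 0.0 × 196 = 0 kJ/mol.
High-spin has no excess pairs, so no pairing correction applies.

0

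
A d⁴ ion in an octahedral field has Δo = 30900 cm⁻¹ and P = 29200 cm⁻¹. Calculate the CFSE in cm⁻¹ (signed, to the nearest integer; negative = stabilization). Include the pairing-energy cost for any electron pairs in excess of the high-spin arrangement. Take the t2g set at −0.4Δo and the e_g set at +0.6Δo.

-20240

Δo > P, so pairing is preferred: the ground state is low-spin.
Filling d⁴ accordingly: t2g^4 e_g^0.
Orbital CFSE = -1.6Δo = -1.6 × 30900 = -49440 cm⁻¹.
Excess pairs vs high-spin: 1 − 0 = 1; pairing cost = +29200 cm⁻¹.
Net CFSE = -49440 + 29200 = -20240 cm⁻¹.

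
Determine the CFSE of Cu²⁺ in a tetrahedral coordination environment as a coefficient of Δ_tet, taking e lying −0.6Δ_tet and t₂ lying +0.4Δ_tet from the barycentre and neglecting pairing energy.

Cu sits in group 11; removing 2 electrons leaves Cu²⁺ with 11 − 2 = 9 d electrons.
Tetrahedral fields are weak (Δₜ ≈ 4/9 Δₒ), so electrons fill high-spin.
Configuration: e⁴ t₂⁵.
CFSE = 4(-0.6Δ_tet) + 5(0.4Δ_tet) = -2.4Δ_tet + 2.0Δ_tet = -0.4Δ_tet.

-0.4 Δ_tet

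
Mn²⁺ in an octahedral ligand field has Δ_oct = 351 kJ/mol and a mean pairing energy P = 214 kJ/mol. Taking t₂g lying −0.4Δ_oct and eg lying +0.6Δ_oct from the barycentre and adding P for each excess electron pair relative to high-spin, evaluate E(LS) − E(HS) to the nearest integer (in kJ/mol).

Mn²⁺: group 7, so d-count = 7 − 2 = 5.
In the high-spin limit (t₂g³ eg²) the orbital term is 0.0Δ_oct = 0 kJ/mol, with no excess pairing.
Low-spin t₂g⁵ eg⁰ gives -2.0Δ_oct = -702 kJ/mol, but forming 2 extra pairs costs 2P = 428 kJ/mol, so E(LS) = -702 + 428 = -274 kJ/mol.
The difference is -274 − (0) = -274 kJ/mol, so low-spin lies lower.

-274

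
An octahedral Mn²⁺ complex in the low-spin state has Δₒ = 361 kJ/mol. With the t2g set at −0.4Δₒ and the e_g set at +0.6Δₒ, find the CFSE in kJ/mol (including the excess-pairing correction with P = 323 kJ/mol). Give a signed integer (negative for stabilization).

Mn is in group 7, so Mn²⁺ is d⁵ (7 − 2 = 5).
Electron filling gives t2g^5 e_g^0.
CFSE(orbital) = 5×(-0.4Δₒ) + 0×(0.6Δₒ) = -2.0Δₒ; with Δₒ = 361 kJ/mol that is -722 kJ/mol.
High-spin d⁵ would be t2g^3 e_g^2 with 0 pairs; low-spin has 2, so 2 excess pairs cost +2P = +646 kJ/mol.
Overall CFSE = -722 + 646 = -76 kJ/mol.

-76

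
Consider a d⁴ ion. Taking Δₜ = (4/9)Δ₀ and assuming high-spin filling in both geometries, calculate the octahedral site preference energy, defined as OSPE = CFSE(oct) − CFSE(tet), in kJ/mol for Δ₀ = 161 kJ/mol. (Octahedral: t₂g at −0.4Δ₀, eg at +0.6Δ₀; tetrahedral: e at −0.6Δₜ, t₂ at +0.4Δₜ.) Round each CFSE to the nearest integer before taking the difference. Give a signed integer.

In an octahedral site d⁴ (HS) is t2g^3 e_g^1, giving CFSE(oct) = -0.6Δ₀ = -97 kJ/mol.
Tetrahedral: e^2 t2^2, CFSE = 2(−0.6) + 2(+0.4) = -0.4Δₜ = -0.4 × (4/9) × 161 = -29 kJ/mol.
OSPE = -97 − (-29) = -68 kJ/mol.

-68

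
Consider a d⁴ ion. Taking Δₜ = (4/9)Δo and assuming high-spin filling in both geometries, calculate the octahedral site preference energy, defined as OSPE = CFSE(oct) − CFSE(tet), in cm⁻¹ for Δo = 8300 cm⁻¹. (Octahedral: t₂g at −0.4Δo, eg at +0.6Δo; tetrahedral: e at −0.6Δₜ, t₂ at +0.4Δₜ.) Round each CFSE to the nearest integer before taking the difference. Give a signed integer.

-3504

In an octahedral site d⁴ (HS) is t2g^3 e_g^1, giving CFSE(oct) = -0.6Δo = -4980 cm⁻¹.
Tetrahedral: e^2 t2^2, CFSE = 2(−0.6) + 2(+0.4) = -0.4Δₜ = -0.4 × (4/9) × 8300 = -1476 cm⁻¹.
OSPE = CFSE(oct) − CFSE(tet) = -4980 − (-1476) = -3504 cm⁻¹.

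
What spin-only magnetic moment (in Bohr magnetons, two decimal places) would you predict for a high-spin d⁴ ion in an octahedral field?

4.90 Bohr magnetons

Configuration: t₂g³ eg¹ → 4 unpaired electrons.
μ(spin-only) = √[4(4+2)] = √24 ≈ 4.90 Bohr magnetons.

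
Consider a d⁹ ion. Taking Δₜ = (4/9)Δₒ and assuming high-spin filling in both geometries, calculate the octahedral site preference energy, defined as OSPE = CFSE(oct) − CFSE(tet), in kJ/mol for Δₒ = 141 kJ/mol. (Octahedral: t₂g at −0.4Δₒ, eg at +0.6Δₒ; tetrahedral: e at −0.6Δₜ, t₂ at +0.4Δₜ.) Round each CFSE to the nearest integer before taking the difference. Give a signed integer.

Octahedral (high-spin): t₂g⁶ eg³, CFSE = 6(−0.4) + 3(+0.6) = -0.6Δₒ = -0.6 × 141 = -85 kJ/mol.
Tetrahedral e⁴ t₂⁵ gives -0.4Δₜ = -0.4 × (4/9) × 141 = -25 kJ/mol.
OSPE = -85 − (-25) = -60 kJ/mol.

-60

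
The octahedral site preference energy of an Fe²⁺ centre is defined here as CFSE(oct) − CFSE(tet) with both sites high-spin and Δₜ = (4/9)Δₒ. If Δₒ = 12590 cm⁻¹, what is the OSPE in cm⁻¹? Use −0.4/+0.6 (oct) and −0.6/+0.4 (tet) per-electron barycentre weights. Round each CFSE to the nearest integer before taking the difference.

Fe²⁺: group 8, so d-count = 8 − 2 = 6.
In an octahedral site d⁶ (HS) is t₂g⁴ eg², giving CFSE(oct) = -0.4Δₒ = -5036 cm⁻¹.
Tetrahedral e³ t₂³ gives -0.6Δₜ = -0.6 × (4/9) × 12590 = -3357 cm⁻¹.
OSPE = -5036 − (-3357) = -1679 cm⁻¹.

-1679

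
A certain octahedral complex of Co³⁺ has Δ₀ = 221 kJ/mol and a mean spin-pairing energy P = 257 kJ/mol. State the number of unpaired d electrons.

4

Co sits in group 9; removing 3 electrons leaves Co³⁺ with 9 − 3 = 6 d electrons.
With Δ₀ < P the complex is high-spin.
That gives t₂g⁴ eg².
Unpaired electrons: 4.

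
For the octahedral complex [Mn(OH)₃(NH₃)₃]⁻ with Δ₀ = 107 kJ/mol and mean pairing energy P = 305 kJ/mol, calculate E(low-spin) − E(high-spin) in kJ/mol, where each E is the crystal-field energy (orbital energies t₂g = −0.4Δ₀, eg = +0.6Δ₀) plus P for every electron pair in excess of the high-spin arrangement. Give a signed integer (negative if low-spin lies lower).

Ligand charges: 3×(-1) from OH⁻ and 3×(+0) from NH₃ sum to -3; with overall charge -1, Mn is +2.
Group 7 minus oxidation state +2 gives a d⁵ configuration for Mn²⁺.
High-spin: t₂g³ eg², CFSE = 0.0Δ₀ = 0 kJ/mol.
For low-spin the configuration is t₂g⁵ eg⁰: orbital energy -2.0 × 107 = -214 kJ/mol, and 2 additional pairs relative to high-spin add 610 kJ/mol, giving 396 kJ/mol.
The difference is 396 − (0) = 396 kJ/mol, so high-spin lies lower.

396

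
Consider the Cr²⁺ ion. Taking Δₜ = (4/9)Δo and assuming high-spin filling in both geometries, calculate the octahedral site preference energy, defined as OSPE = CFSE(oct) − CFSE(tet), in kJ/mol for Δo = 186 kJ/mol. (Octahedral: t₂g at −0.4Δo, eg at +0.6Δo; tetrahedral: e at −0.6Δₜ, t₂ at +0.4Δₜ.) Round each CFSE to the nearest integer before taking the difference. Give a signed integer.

Cr is in group 6, so Cr²⁺ is d⁴ (6 − 2 = 4).
In an octahedral site d⁴ (HS) is t₂g³ eg¹, giving CFSE(oct) = -0.6Δo = -112 kJ/mol.
Tetrahedral: e² t₂², CFSE = 2(−0.6) + 2(+0.4) = -0.4Δₜ = -0.4 × (4/9) × 186 = -33 kJ/mol.
Subtracting, OSPE = -112 − (-33) = -79 kJ/mol.

-79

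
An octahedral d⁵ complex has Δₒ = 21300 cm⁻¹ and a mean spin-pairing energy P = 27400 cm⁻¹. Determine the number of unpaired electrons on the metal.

5

With Δₒ < P the complex is high-spin.
Configuration: t₂g³ eg².
Unpaired electrons: 5.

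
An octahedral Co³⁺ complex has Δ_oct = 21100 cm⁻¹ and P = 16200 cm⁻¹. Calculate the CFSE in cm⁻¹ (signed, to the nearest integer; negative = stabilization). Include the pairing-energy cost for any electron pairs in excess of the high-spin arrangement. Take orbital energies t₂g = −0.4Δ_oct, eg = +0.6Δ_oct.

Group 9 minus oxidation state +3 gives a d⁶ configuration for Co³⁺.
Δ_oct > P, so pairing is preferred: the ground state is low-spin.
Filling d⁶ accordingly: t₂g⁶ eg⁰.
Orbital CFSE = -2.4Δ_oct = -2.4 × 21100 = -50640 cm⁻¹.
Excess pairs vs high-spin: 3 − 1 = 2; pairing cost = +32400 cm⁻¹.
Net CFSE = -50640 + 32400 = -18240 cm⁻¹.

-18240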